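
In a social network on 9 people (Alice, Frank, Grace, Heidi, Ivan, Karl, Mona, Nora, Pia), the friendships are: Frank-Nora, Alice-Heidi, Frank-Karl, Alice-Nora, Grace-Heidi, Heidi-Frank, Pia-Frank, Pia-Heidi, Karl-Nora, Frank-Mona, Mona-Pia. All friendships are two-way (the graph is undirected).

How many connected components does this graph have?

From Alice: component {Alice, Frank, Grace, Heidi, Karl, Mona, Nora, Pia}.
From Ivan: component {Ivan}.
That's 2 components.

2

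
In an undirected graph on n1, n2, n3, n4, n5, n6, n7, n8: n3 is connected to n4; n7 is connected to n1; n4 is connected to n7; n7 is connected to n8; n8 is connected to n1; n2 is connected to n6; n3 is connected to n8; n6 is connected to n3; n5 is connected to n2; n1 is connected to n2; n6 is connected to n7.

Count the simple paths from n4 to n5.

n4–n3–n6–n2–n5
n4–n3–n6–n7–n1–n2–n5
n4–n3–n6–n7–n8–n1–n2–n5
n4–n3–n8–n1–n2–n5
n4–n3–n8–n1–n7–n6–n2–n5
n4–n3–n8–n7–n1–n2–n5
n4–n3–n8–n7–n6–n2–n5
n4–n7–n1–n2–n5
n4–n7–n1–n8–n3–n6–n2–n5
n4–n7–n6–n2–n5
n4–n7–n6–n3–n8–n1–n2–n5
n4–n7–n8–n1–n2–n5
n4–n7–n8–n3–n6–n2–n5

13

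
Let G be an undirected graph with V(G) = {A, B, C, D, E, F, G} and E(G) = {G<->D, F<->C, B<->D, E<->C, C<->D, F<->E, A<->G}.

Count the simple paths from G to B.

G–D–B

1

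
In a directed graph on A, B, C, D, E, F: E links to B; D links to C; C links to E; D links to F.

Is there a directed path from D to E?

Explore from D.
Distance 1: reach C, F.
Distance 2: reach E.
Found E.

Yes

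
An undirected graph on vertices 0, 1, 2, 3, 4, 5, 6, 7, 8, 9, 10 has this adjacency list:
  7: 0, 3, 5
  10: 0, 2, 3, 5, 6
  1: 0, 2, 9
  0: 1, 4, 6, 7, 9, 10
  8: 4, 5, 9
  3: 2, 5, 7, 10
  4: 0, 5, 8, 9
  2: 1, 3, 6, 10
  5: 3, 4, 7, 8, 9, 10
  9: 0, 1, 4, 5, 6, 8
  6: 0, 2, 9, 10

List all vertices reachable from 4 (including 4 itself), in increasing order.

Start at 4.
Its neighbours: 0, 5, 8, 9.
Then their neighbours: 1, 3, 6, 7, 10.
Then next layer: 2.
Every vertex is now reached.

0, 1, 2, 3, 4, 5, 6, 7, 8, 9, 10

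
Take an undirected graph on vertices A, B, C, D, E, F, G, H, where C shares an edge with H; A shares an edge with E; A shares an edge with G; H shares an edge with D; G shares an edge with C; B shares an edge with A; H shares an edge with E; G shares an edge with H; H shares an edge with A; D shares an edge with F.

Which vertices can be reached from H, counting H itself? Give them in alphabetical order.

A, B, C, D, E, F, G, H

Start at H.
Its neighbours: A, C, D, E, G.
Then their neighbours: B, F.
Every vertex is now reached.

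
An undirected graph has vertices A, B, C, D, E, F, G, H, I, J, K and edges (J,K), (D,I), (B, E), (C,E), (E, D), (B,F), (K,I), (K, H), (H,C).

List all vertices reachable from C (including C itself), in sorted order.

Start at C.
Its neighbours: E, H.
Then their neighbours: B, D, K.
Then next layer: F, I, J.
Nothing further is reachable.

B, C, D, E, F, H, I, J, K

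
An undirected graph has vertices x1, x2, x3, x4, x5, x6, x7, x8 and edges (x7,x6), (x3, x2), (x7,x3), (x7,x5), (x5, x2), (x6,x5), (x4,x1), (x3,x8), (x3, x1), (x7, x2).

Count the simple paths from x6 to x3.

7

x6–x5–x2–x3
x6–x5–x2–x7–x3
x6–x5–x7–x2–x3
x6–x5–x7–x3
x6–x7–x2–x3
x6–x7–x3
x6–x7–x5–x2–x3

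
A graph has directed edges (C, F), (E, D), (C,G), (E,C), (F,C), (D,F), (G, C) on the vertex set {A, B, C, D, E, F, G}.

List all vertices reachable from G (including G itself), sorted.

C, F, G

Start at G.
Its neighbours: C.
Then their neighbours: F.
Nothing further is reachable.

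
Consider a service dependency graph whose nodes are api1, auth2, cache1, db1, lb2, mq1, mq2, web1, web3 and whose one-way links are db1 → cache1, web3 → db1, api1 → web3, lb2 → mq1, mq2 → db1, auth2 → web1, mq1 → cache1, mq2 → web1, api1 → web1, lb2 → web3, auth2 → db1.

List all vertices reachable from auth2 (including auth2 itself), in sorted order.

Start at auth2.
Its neighbours: db1, web1.
Then their neighbours: cache1.
Nothing further is reachable.

auth2, cache1, db1, web1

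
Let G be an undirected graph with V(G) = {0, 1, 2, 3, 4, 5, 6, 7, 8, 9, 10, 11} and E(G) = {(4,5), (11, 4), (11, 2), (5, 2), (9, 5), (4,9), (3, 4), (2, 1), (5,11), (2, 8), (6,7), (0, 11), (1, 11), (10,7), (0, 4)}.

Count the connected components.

2

From 0: component {0, 1, 2, 3, 4, 5, 8, 9, 11}.
From 6: component {6, 7, 10}.
That's 2 components.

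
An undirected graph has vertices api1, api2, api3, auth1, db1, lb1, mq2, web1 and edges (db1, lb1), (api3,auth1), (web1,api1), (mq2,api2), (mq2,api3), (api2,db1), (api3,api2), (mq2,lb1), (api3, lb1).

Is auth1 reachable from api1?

No

Explore from api1.
Distance 1: reach web1.
The search is exhausted without reaching auth1; it lies in a different component.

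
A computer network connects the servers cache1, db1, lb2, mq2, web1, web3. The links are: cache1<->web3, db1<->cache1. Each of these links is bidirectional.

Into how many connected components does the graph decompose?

4

From cache1: component {cache1, db1, web3}.
From lb2: component {lb2}.
From mq2: component {mq2}.
From web1: component {web1}.
That's 4 components.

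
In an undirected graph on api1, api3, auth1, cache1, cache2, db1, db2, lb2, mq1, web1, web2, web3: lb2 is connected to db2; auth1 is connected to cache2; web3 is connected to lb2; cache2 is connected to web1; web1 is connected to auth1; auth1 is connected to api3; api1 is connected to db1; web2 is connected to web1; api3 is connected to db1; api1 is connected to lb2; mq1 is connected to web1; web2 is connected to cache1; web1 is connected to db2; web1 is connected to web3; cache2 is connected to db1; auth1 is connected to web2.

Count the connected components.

From api1: component {api1, api3, auth1, cache1, cache2, db1, db2, lb2, mq1, web1, web2, web3}.
That's 1 component.

1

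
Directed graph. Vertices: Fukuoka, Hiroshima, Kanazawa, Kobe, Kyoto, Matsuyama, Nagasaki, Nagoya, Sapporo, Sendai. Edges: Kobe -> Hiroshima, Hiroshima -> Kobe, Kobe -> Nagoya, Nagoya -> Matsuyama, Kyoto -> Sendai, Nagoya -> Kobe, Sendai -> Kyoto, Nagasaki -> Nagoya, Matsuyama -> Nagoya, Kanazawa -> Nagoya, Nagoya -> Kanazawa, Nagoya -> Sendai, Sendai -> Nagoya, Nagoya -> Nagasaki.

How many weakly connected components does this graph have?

3

From Fukuoka: component {Fukuoka}.
From Hiroshima: component {Hiroshima, Kanazawa, Kobe, Kyoto, Matsuyama, Nagasaki, Nagoya, Sendai}.
From Sapporo: component {Sapporo}.
That's 3 components.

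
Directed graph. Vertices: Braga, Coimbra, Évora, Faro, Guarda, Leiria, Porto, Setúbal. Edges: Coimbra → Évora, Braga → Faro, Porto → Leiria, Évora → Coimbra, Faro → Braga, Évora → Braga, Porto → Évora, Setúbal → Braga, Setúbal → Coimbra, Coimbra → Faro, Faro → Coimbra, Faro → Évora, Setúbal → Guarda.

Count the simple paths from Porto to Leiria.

Porto→Leiria

1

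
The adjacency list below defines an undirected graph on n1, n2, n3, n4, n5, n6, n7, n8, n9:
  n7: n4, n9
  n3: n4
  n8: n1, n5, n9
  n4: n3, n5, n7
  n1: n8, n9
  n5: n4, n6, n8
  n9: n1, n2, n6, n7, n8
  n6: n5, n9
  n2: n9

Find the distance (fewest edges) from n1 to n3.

4

Distance 0: n1.
Distance 1: n8, n9.
Distance 2: n2, n5, n6, n7.
Distance 3: n4.
Distance 4: n3 — contains n3.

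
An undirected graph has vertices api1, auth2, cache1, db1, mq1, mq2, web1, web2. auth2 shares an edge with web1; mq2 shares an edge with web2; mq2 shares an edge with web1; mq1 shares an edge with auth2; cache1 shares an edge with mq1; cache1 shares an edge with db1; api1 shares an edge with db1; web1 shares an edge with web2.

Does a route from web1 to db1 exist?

Yes

Explore from web1.
Distance 1: reach auth2, mq2, web2.
Distance 2: reach mq1.
Distance 3: reach cache1.
Distance 4: reach db1.
Found db1.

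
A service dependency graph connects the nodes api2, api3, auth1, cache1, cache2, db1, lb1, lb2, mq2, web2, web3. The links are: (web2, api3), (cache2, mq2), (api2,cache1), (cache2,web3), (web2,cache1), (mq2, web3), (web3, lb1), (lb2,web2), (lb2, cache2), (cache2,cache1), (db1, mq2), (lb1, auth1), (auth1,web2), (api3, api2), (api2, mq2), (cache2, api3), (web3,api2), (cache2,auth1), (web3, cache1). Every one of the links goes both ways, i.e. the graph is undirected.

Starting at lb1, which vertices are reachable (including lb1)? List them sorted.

api2, api3, auth1, cache1, cache2, db1, lb1, lb2, mq2, web2, web3

Start at lb1.
Its neighbours: auth1, web3.
Then their neighbours: api2, cache1, cache2, mq2, web2.
Then next layer: api3, db1, lb2.
Every vertex is now reached.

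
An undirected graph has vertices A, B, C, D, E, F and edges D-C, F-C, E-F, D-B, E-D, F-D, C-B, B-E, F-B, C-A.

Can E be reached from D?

Yes

Explore from D.
Distance 1: reach B, C, E, F.
Found E.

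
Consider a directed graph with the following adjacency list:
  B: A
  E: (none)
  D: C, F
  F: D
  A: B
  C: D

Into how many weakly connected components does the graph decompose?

From A: component {A, B}.
From C: component {C, D, F}.
From E: component {E}.
That's 3 components.

3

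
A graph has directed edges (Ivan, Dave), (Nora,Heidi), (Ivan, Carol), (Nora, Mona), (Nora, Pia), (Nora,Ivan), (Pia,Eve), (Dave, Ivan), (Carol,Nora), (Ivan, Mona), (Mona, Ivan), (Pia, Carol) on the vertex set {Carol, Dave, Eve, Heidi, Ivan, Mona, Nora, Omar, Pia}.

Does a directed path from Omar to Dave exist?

No

Omar has no outgoing edges, so nothing is reachable from it.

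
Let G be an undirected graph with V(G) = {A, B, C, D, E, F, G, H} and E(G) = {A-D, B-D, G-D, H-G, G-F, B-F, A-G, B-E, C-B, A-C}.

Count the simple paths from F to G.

5

F–B–C–A–D–G
F–B–C–A–G
F–B–D–A–G
F–B–D–G
F–G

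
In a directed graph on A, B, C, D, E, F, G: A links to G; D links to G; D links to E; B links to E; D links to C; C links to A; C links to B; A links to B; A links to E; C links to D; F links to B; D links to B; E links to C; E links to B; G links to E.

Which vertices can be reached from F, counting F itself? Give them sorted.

A, B, C, D, E, F, G

Start at F.
Its neighbours: B.
Then their neighbours: E.
Then next layer: C.
Then next layer: A, D.
Then next layer: G.
Every vertex is now reached.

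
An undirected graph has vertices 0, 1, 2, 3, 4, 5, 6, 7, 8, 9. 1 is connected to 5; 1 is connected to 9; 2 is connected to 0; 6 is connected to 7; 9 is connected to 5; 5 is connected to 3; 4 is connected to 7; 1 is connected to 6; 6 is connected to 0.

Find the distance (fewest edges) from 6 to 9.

2

Distance 0: 6.
Distance 1: 0, 1, 7.
Distance 2: 2, 4, 5, 9 — contains 9.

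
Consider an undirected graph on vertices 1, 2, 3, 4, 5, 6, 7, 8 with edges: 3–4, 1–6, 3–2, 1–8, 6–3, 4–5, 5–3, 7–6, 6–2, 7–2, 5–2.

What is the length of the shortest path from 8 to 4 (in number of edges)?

Distance 0: 8.
Distance 1: 1.
Distance 2: 6.
Distance 3: 2, 3, 7.
Distance 4: 4, 5 — contains 4.

4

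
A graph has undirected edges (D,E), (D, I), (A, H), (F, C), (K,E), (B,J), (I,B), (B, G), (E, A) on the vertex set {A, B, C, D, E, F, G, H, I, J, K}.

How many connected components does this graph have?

2

From A: component {A, B, D, E, G, H, I, J, K}.
From C: component {C, F}.
That's 2 components.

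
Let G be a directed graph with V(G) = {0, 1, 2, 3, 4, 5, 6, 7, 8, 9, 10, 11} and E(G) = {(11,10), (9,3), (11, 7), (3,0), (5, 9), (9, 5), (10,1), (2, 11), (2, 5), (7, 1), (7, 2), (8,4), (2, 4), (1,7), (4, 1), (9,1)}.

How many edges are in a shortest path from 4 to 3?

6

Distance 0: 4.
Distance 1: 1.
Distance 2: 7.
Distance 3: 2.
Distance 4: 5, 11.
Distance 5: 9, 10.
Distance 6: 3 — contains 3.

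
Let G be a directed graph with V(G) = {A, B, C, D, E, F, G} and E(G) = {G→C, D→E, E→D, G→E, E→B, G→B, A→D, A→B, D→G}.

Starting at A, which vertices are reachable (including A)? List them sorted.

A, B, C, D, E, G

Start at A.
Its neighbours: B, D.
Then their neighbours: E, G.
Then next layer: C.
Nothing further is reachable.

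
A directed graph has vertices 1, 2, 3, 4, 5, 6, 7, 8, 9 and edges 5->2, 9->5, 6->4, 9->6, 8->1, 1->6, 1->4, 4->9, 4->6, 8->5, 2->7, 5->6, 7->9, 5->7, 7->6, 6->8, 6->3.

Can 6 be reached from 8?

Explore from 8.
Distance 1: reach 1, 5.
Distance 2: reach 2, 4, 6, 7.
Found 6.

Yes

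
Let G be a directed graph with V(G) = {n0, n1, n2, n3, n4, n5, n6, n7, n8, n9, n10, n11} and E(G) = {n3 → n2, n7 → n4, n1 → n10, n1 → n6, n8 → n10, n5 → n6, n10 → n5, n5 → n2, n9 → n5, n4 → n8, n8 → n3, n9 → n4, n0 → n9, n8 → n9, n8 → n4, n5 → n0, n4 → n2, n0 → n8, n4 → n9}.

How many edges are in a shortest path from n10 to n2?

Distance 0: n10.
Distance 1: n5.
Distance 2: n0, n2, n6 — contains n2.

2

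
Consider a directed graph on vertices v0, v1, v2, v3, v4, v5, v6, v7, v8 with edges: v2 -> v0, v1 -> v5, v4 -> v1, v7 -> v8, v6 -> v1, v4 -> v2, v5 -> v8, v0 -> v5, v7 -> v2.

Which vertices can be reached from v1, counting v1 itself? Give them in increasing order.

Start at v1.
Its neighbours: v5.
Then their neighbours: v8.
Nothing further is reachable.

v1, v5, v8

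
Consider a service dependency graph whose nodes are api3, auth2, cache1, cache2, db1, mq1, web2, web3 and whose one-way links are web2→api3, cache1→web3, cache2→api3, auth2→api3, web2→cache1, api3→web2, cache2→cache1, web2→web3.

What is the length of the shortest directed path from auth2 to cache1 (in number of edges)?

Distance 0: auth2.
Distance 1: api3.
Distance 2: web2.
Distance 3: cache1, web3 — contains cache1.

3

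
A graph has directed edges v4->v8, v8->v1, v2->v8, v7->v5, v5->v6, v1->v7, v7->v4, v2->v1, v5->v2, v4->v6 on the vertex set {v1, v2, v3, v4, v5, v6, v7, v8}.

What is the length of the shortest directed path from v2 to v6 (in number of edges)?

4

Distance 0: v2.
Distance 1: v1, v8.
Distance 2: v7.
Distance 3: v4, v5.
Distance 4: v6 — contains v6.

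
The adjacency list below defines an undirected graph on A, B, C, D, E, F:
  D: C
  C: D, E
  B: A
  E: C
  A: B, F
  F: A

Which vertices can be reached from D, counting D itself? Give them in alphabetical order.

C, D, E

Start at D.
Its neighbours: C.
Then their neighbours: E.
Nothing further is reachable.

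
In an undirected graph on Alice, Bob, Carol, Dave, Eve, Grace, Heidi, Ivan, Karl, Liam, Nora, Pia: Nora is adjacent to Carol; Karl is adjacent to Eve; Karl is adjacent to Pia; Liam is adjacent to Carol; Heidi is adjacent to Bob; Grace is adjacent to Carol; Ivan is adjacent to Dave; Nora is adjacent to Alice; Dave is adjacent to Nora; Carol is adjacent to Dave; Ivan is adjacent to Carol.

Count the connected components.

3

From Alice: component {Alice, Carol, Dave, Grace, Ivan, Liam, Nora}.
From Bob: component {Bob, Heidi}.
From Eve: component {Eve, Karl, Pia}.
That's 3 components.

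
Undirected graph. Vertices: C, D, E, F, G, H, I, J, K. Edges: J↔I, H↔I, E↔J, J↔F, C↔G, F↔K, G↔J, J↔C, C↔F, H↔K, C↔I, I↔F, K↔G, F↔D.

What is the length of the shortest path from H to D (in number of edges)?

3

Distance 0: H.
Distance 1: I, K.
Distance 2: C, F, G, J.
Distance 3: D, E — contains D.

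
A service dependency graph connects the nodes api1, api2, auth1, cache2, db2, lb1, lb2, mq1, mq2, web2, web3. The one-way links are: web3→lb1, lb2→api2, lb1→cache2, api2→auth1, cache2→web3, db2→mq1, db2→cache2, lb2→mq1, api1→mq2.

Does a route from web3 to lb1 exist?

Yes

Explore from web3.
Distance 1: reach lb1.
Found lb1.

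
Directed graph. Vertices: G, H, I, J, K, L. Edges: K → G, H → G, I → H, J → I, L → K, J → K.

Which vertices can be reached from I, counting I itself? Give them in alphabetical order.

Start at I.
Its neighbours: H.
Then their neighbours: G.
Nothing further is reachable.

G, H, I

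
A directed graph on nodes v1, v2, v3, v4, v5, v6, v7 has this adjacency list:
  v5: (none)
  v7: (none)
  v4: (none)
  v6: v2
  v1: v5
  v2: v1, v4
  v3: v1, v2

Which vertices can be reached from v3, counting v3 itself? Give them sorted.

v1, v2, v3, v4, v5

Start at v3.
Its neighbours: v1, v2.
Then their neighbours: v4, v5.
Nothing further is reachable.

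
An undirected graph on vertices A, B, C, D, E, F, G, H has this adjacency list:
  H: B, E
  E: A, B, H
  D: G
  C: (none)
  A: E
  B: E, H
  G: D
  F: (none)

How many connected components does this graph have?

4

From A: component {A, B, E, H}.
From C: component {C}.
From D: component {D, G}.
From F: component {F}.
That's 4 components.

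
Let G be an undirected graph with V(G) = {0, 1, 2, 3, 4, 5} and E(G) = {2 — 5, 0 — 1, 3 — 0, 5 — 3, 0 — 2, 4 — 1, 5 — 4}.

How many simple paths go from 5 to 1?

5–2–0–1
5–3–0–1
5–4–1

3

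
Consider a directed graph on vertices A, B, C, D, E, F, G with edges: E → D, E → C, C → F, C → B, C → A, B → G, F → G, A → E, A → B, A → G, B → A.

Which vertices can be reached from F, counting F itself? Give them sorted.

Start at F.
Its neighbours: G.
Nothing further is reachable.

F, G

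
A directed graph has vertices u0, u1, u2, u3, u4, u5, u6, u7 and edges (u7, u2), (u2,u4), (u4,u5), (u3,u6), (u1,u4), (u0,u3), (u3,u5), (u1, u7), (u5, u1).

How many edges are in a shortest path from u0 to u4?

4

Distance 0: u0.
Distance 1: u3.
Distance 2: u5, u6.
Distance 3: u1.
Distance 4: u4, u7 — contains u4.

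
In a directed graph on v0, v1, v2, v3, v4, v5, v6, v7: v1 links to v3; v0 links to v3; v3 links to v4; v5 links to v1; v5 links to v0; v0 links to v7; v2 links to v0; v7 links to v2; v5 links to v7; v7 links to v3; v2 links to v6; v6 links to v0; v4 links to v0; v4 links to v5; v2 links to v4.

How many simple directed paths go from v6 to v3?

3

v6→v0→v3
v6→v0→v7→v2→v4→v5→v1→v3
v6→v0→v7→v3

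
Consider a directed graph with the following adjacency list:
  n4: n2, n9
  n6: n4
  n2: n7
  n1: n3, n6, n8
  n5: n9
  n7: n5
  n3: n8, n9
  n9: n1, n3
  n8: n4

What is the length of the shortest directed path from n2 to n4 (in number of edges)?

6

Distance 0: n2.
Distance 1: n7.
Distance 2: n5.
Distance 3: n9.
Distance 4: n1, n3.
Distance 5: n6, n8.
Distance 6: n4 — contains n4.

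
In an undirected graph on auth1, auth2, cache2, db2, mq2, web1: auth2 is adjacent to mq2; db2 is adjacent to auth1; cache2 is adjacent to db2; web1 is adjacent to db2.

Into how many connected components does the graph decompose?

2

From auth1: component {auth1, cache2, db2, web1}.
From auth2: component {auth2, mq2}.
That's 2 components.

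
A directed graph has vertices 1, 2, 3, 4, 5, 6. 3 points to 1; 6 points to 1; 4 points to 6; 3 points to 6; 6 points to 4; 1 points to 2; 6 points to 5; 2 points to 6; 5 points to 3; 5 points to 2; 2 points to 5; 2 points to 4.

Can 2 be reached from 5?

Yes

Explore from 5.
Distance 1: reach 2, 3.
Found 2.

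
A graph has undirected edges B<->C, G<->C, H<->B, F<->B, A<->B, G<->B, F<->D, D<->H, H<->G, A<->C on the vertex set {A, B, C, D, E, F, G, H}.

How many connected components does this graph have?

From A: component {A, B, C, D, F, G, H}.
From E: component {E}.
That's 2 components.

2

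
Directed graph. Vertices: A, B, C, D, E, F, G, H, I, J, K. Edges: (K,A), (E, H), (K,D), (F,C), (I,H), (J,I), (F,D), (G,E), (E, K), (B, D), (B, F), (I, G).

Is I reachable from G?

No

Explore from G.
Distance 1: reach E.
Distance 2: reach H, K.
Distance 3: reach A, D.
The search from G is exhausted; no directed path reaches I.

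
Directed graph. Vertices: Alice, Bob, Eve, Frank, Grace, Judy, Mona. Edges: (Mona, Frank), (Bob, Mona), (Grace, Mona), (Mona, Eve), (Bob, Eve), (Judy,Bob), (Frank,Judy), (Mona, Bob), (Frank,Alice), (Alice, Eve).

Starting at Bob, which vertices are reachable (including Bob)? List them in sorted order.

Start at Bob.
Its neighbours: Eve, Mona.
Then their neighbours: Frank.
Then next layer: Alice, Judy.
Nothing further is reachable.

Alice, Bob, Eve, Frank, Judy, Mona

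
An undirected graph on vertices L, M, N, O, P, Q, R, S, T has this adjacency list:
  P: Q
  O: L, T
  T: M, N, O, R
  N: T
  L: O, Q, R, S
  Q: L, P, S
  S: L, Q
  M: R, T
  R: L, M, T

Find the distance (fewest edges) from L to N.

3

Distance 0: L.
Distance 1: O, Q, R, S.
Distance 2: M, P, T.
Distance 3: N — contains N.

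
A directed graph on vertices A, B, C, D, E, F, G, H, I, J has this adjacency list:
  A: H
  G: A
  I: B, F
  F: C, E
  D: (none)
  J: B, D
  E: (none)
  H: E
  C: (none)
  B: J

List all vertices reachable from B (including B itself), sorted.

Start at B.
Its neighbours: J.
Then their neighbours: D.
Nothing further is reachable.

B, D, J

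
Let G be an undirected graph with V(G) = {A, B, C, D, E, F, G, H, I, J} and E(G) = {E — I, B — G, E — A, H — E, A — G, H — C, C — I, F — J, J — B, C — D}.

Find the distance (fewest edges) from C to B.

5

Distance 0: C.
Distance 1: D, H, I.
Distance 2: E.
Distance 3: A.
Distance 4: G.
Distance 5: B — contains B.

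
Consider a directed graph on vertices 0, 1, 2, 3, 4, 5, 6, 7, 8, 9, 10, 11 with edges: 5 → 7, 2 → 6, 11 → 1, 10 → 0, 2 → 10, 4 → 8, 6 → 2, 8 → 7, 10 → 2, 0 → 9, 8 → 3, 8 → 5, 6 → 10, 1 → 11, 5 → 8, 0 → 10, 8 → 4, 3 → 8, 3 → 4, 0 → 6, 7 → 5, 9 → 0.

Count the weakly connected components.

From 0: component {0, 2, 6, 9, 10}.
From 1: component {1, 11}.
From 3: component {3, 4, 5, 7, 8}.
That's 3 components.

3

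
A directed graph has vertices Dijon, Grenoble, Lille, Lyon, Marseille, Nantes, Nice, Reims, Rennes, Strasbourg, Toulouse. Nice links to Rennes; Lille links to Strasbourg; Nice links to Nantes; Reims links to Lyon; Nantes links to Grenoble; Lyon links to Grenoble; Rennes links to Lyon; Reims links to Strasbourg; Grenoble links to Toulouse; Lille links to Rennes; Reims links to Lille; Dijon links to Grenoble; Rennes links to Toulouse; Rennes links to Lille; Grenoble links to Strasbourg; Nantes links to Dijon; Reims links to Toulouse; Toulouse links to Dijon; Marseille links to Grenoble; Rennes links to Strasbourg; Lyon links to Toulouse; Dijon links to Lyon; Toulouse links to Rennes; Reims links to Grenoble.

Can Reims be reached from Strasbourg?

Strasbourg has no outgoing edges, so nothing is reachable from it.

No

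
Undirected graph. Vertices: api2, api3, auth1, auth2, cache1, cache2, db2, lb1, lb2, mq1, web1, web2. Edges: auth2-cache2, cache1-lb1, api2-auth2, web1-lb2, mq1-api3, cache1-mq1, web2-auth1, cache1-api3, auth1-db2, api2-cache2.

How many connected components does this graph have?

4

From api2: component {api2, auth2, cache2}.
From api3: component {api3, cache1, lb1, mq1}.
From auth1: component {auth1, db2, web2}.
From lb2: component {lb2, web1}.
That's 4 components.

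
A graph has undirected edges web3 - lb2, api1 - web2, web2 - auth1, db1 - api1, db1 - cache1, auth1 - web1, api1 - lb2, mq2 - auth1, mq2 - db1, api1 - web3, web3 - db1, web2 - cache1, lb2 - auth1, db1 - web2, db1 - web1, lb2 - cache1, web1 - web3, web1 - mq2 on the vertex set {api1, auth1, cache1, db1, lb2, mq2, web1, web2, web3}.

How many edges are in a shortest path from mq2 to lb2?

Distance 0: mq2.
Distance 1: auth1, db1, web1.
Distance 2: api1, cache1, lb2, web2, web3 — contains lb2.

2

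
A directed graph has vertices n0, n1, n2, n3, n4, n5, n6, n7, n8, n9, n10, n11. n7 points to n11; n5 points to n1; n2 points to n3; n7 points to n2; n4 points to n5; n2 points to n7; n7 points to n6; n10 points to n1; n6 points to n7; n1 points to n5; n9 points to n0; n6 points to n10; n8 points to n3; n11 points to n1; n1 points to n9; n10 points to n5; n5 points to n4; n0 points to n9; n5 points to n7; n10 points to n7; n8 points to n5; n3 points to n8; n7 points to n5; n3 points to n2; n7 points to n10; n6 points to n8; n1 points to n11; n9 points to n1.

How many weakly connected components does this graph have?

From n0: component {n0, n1, n2, n3, n4, n5, n6, n7, n8, n9, n10, n11}.
That's 1 component.

1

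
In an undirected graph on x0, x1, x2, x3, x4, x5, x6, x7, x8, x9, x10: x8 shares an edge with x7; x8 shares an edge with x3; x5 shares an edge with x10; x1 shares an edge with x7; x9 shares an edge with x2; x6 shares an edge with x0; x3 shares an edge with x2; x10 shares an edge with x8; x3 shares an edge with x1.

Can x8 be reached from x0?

No

Explore from x0.
Distance 1: reach x6.
The search is exhausted without reaching x8; it lies in a different component.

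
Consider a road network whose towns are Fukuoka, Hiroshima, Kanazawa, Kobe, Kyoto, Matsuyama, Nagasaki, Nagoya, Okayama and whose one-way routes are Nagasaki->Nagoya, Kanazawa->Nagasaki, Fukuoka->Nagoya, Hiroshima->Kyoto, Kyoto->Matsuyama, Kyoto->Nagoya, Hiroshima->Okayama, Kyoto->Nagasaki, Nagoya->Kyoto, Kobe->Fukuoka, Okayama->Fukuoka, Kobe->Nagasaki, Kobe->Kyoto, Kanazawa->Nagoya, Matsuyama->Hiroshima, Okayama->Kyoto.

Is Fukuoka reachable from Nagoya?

Explore from Nagoya.
Distance 1: reach Kyoto.
Distance 2: reach Matsuyama, Nagasaki.
Distance 3: reach Hiroshima.
Distance 4: reach Okayama.
Distance 5: reach Fukuoka.
Found Fukuoka.

Yes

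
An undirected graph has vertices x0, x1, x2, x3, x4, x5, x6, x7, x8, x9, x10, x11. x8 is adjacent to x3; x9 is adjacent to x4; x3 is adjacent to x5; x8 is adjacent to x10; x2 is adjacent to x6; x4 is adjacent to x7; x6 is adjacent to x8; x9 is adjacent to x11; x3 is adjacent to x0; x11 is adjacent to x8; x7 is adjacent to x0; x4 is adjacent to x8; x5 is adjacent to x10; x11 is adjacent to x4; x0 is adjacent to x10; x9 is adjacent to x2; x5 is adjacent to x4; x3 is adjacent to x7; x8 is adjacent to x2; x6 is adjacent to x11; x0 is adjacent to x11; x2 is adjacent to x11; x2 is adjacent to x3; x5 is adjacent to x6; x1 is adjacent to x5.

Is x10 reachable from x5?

Yes

Explore from x5.
Distance 1: reach x1, x3, x4, x6, x10.
Found x10.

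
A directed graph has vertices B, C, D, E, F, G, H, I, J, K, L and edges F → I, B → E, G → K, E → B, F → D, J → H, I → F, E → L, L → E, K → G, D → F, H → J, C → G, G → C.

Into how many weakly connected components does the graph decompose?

From B: component {B, E, L}.
From C: component {C, G, K}.
From D: component {D, F, I}.
From H: component {H, J}.
That's 4 components.

4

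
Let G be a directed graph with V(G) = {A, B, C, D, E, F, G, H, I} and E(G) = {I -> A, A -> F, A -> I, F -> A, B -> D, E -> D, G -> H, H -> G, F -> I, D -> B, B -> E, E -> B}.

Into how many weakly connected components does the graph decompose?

4

From A: component {A, F, I}.
From B: component {B, D, E}.
From C: component {C}.
From G: component {G, H}.
That's 4 components.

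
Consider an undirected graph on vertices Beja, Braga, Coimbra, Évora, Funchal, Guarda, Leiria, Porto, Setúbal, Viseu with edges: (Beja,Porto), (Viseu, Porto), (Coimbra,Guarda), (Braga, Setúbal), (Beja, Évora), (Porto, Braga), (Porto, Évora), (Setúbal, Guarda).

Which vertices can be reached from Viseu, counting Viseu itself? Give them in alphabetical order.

Beja, Braga, Coimbra, Évora, Guarda, Porto, Setúbal, Viseu

Start at Viseu.
Its neighbours: Porto.
Then their neighbours: Beja, Braga, Évora.
Then next layer: Setúbal.
Then next layer: Guarda.
Then next layer: Coimbra.
Nothing further is reachable.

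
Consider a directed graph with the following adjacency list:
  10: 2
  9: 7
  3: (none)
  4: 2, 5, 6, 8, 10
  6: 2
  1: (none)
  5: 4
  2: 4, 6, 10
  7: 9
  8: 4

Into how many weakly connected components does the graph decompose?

4

From 1: component {1}.
From 2: component {2, 4, 5, 6, 8, 10}.
From 3: component {3}.
From 7: component {7, 9}.
That's 4 components.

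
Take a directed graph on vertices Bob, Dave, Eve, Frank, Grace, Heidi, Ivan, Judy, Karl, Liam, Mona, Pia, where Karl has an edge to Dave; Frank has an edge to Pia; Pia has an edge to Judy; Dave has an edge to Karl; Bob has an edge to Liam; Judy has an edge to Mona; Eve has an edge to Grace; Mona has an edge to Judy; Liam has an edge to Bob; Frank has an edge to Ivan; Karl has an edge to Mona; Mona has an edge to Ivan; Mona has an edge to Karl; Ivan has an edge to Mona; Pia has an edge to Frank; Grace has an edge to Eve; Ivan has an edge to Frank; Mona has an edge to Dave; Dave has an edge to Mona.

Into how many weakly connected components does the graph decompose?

4

From Bob: component {Bob, Liam}.
From Dave: component {Dave, Frank, Ivan, Judy, Karl, Mona, Pia}.
From Eve: component {Eve, Grace}.
From Heidi: component {Heidi}.
That's 4 components.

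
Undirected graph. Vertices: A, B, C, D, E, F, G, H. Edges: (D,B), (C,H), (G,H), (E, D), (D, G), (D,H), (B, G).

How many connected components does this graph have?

3

From A: component {A}.
From B: component {B, C, D, E, G, H}.
From F: component {F}.
That's 3 components.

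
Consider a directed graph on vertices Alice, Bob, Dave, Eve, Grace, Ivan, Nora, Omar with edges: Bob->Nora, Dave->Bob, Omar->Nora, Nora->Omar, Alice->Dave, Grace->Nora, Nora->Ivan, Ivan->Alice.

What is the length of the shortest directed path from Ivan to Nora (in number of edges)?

Distance 0: Ivan.
Distance 1: Alice.
Distance 2: Dave.
Distance 3: Bob.
Distance 4: Nora — contains Nora.

4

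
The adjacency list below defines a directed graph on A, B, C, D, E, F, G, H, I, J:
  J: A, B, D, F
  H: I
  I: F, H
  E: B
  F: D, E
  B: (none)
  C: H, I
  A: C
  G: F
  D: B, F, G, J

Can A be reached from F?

Yes

Explore from F.
Distance 1: reach D, E.
Distance 2: reach B, G, J.
Distance 3: reach A.
Found A.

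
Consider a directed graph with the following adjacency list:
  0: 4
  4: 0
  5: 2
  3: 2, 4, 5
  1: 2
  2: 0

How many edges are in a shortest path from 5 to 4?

3

Distance 0: 5.
Distance 1: 2.
Distance 2: 0.
Distance 3: 4 — contains 4.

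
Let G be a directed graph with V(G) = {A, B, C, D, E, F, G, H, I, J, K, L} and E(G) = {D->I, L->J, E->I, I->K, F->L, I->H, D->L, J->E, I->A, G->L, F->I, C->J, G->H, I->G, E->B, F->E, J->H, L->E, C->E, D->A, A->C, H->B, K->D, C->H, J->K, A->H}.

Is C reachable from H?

Explore from H.
Distance 1: reach B.
The search from H is exhausted; no directed path reaches C.

No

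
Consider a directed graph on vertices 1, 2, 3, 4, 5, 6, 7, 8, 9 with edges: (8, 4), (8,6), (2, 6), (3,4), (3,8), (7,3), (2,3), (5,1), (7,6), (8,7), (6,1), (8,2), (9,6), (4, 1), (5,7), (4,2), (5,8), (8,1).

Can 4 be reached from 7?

Explore from 7.
Distance 1: reach 3, 6.
Distance 2: reach 1, 4, 8.
Found 4.

Yes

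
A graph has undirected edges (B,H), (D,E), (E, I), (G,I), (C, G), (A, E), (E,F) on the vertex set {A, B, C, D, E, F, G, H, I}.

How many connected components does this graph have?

2

From A: component {A, C, D, E, F, G, I}.
From B: component {B, H}.
That's 2 components.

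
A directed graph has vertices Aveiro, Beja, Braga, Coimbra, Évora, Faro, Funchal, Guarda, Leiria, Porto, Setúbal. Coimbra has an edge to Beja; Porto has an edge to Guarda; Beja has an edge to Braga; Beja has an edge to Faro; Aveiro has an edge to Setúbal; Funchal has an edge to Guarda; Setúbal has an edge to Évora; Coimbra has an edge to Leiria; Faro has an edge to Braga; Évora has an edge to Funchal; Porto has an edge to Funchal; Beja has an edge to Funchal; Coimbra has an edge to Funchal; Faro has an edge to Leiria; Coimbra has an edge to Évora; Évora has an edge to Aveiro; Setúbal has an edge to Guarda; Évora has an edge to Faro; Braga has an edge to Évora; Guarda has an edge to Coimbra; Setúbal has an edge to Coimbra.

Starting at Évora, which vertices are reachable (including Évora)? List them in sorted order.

Start at Évora.
Its neighbours: Aveiro, Faro, Funchal.
Then their neighbours: Braga, Guarda, Leiria, Setúbal.
Then next layer: Coimbra.
Then next layer: Beja.
Nothing further is reachable.

Aveiro, Beja, Braga, Coimbra, Évora, Faro, Funchal, Guarda, Leiria, Setúbal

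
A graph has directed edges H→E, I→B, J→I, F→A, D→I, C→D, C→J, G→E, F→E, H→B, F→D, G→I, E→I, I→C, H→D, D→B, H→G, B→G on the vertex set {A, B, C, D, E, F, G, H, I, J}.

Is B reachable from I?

Explore from I.
Distance 1: reach B, C.
Found B.

Yes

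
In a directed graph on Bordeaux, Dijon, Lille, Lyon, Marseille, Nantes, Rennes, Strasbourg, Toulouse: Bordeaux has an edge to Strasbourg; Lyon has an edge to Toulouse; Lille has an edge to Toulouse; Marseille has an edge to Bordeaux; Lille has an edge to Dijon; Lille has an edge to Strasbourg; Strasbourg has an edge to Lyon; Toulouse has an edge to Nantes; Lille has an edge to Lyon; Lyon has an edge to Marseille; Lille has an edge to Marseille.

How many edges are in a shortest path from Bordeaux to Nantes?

Distance 0: Bordeaux.
Distance 1: Strasbourg.
Distance 2: Lyon.
Distance 3: Marseille, Toulouse.
Distance 4: Nantes — contains Nantes.

4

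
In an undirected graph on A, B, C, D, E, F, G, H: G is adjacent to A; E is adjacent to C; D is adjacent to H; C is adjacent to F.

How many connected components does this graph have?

4

From A: component {A, G}.
From B: component {B}.
From C: component {C, E, F}.
From D: component {D, H}.
That's 4 components.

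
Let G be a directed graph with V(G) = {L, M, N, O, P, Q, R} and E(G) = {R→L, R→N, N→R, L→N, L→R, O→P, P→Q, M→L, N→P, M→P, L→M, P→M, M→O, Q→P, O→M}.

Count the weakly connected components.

From L: component {L, M, N, O, P, Q, R}.
That's 1 component.

1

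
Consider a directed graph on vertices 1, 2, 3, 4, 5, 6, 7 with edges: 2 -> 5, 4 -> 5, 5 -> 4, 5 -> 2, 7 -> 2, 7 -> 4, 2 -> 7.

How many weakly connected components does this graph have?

4

From 1: component {1}.
From 2: component {2, 4, 5, 7}.
From 3: component {3}.
From 6: component {6}.
That's 4 components.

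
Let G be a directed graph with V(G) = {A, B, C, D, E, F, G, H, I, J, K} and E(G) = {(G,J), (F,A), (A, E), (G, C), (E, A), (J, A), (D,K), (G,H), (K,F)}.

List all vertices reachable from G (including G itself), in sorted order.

A, C, E, G, H, J

Start at G.
Its neighbours: C, H, J.
Then their neighbours: A.
Then next layer: E.
Nothing further is reachable.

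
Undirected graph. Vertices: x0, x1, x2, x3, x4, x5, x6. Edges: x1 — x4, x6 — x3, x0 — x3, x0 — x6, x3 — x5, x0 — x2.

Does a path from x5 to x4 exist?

No

Explore from x5.
Distance 1: reach x3.
Distance 2: reach x0, x6.
Distance 3: reach x2.
The search is exhausted without reaching x4; it lies in a different component.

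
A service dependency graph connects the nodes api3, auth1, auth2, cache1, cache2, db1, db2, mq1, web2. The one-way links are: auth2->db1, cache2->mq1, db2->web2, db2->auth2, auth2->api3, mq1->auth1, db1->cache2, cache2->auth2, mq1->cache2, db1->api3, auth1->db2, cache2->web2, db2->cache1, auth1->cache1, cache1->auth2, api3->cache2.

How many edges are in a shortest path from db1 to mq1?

Distance 0: db1.
Distance 1: api3, cache2.
Distance 2: auth2, mq1, web2 — contains mq1.

2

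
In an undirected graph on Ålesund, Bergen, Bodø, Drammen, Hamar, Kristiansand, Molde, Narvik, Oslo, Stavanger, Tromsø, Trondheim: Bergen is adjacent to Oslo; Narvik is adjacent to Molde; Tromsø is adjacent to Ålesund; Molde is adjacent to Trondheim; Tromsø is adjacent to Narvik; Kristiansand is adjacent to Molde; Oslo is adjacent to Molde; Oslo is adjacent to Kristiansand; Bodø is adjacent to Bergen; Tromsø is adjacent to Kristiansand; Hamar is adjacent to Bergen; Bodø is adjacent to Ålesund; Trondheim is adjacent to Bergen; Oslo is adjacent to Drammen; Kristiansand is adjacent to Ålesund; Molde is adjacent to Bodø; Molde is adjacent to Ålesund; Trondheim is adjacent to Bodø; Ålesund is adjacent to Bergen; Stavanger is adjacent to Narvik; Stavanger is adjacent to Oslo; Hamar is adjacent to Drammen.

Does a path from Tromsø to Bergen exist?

Explore from Tromsø.
Distance 1: reach Ålesund, Kristiansand, Narvik.
Distance 2: reach Bergen, Bodø, Molde, Oslo, Stavanger.
Found Bergen.

Yes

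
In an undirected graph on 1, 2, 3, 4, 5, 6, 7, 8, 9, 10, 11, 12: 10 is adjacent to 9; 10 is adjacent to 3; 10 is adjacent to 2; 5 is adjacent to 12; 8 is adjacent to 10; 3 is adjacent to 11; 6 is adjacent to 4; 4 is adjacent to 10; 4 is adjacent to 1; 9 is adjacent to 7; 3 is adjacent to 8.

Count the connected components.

From 1: component {1, 2, 3, 4, 6, 7, 8, 9, 10, 11}.
From 5: component {5, 12}.
That's 2 components.

2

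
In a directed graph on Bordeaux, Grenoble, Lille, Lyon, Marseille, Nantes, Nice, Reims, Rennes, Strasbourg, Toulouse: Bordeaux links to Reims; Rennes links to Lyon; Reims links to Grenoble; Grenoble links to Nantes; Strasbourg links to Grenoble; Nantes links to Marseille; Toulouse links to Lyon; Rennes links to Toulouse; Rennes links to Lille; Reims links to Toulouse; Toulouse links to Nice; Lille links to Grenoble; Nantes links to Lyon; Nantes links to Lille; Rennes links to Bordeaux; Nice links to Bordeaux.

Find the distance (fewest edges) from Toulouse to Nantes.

5

Distance 0: Toulouse.
Distance 1: Lyon, Nice.
Distance 2: Bordeaux.
Distance 3: Reims.
Distance 4: Grenoble.
Distance 5: Nantes — contains Nantes.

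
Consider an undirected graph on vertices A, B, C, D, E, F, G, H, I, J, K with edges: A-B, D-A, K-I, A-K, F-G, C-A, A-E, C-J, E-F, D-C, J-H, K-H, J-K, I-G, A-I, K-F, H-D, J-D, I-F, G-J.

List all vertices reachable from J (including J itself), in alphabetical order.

A, B, C, D, E, F, G, H, I, J, K

Start at J.
Its neighbours: C, D, G, H, K.
Then their neighbours: A, F, I.
Then next layer: B, E.
Every vertex is now reached.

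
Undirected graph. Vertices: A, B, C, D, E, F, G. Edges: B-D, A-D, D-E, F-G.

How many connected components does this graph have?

3

From A: component {A, B, D, E}.
From C: component {C}.
From F: component {F, G}.
That's 3 components.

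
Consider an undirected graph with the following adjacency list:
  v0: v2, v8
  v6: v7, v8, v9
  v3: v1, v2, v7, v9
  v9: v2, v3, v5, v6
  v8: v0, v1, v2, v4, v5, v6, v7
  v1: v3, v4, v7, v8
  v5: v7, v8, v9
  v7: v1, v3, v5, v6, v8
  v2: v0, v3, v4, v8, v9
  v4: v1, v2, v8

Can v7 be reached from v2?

Yes

Explore from v2.
Distance 1: reach v0, v3, v4, v8, v9.
Distance 2: reach v1, v5, v6, v7.
Found v7.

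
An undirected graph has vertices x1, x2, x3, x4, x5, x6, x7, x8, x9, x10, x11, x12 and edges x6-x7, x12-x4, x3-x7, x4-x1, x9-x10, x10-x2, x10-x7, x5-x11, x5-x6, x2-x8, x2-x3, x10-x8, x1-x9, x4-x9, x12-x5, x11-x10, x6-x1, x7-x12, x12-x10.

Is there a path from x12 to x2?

Yes

Explore from x12.
Distance 1: reach x4, x5, x7, x10.
Distance 2: reach x1, x2, x3, x6, x8, x9, x11.
Found x2.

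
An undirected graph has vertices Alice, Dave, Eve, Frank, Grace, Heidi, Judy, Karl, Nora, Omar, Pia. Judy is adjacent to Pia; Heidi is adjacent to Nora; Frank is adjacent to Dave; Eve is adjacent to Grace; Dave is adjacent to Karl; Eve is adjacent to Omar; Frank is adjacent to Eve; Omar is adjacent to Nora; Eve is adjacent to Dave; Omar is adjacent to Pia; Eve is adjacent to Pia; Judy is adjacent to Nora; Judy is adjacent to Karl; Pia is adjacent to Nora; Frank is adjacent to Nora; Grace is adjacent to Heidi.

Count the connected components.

From Alice: component {Alice}.
From Dave: component {Dave, Eve, Frank, Grace, Heidi, Judy, Karl, Nora, Omar, Pia}.
That's 2 components.

2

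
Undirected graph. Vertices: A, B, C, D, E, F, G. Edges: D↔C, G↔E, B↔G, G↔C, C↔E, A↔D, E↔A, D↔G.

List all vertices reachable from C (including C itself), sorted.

A, B, C, D, E, G

Start at C.
Its neighbours: D, E, G.
Then their neighbours: A, B.
Nothing further is reachable.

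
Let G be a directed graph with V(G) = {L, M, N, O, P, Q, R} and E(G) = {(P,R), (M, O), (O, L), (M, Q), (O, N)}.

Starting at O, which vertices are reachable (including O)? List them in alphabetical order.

Start at O.
Its neighbours: L, N.
Nothing further is reachable.

L, N, O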